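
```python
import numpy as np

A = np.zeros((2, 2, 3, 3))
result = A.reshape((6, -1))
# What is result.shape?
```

(6, 6)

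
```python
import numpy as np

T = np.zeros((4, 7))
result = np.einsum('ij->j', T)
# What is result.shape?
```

(7,)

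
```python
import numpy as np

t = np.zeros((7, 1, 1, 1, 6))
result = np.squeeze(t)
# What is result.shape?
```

(7, 6)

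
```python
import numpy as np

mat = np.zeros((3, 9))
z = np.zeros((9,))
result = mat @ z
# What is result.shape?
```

(3,)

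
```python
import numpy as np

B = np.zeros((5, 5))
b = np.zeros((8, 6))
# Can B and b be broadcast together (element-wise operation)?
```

No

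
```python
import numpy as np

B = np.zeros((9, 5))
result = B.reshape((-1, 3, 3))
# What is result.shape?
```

(5, 3, 3)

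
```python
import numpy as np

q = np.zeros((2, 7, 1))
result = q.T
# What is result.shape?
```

(1, 7, 2)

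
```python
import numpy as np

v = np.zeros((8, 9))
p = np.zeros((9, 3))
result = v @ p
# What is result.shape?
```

(8, 3)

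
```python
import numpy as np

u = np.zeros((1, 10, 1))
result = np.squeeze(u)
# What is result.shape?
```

(10,)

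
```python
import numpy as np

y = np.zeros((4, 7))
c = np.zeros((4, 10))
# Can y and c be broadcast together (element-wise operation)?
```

No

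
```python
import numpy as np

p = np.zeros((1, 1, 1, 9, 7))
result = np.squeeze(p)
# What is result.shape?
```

(9, 7)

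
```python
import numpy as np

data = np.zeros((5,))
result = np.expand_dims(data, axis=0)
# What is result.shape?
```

(1, 5)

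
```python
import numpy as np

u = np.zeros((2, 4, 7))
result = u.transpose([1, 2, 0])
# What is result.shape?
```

(4, 7, 2)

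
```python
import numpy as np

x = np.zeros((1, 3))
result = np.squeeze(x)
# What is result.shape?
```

(3,)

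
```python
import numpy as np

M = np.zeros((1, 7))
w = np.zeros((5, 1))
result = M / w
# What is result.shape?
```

(5, 7)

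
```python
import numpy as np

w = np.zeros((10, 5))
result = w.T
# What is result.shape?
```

(5, 10)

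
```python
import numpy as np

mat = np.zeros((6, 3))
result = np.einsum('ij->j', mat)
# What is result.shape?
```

(3,)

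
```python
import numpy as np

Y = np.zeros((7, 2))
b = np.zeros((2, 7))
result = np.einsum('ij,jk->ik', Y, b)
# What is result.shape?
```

(7, 7)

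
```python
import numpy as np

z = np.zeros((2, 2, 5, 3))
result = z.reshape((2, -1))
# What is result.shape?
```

(2, 30)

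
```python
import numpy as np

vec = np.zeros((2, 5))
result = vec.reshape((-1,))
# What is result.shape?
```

(10,)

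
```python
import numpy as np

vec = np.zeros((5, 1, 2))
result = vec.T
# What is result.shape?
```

(2, 1, 5)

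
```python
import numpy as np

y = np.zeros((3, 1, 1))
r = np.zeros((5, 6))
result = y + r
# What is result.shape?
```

(3, 5, 6)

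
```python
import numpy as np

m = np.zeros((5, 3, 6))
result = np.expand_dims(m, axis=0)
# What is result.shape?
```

(1, 5, 3, 6)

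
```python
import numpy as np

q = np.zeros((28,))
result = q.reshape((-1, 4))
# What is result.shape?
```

(7, 4)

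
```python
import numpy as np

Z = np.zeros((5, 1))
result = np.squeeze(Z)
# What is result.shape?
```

(5,)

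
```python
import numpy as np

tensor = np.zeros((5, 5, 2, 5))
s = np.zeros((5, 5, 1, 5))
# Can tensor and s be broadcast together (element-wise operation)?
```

Yes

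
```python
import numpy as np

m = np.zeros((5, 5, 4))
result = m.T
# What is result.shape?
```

(4, 5, 5)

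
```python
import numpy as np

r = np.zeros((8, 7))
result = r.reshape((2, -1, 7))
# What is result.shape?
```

(2, 4, 7)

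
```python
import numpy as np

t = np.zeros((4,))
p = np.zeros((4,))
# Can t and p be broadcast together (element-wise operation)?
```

Yes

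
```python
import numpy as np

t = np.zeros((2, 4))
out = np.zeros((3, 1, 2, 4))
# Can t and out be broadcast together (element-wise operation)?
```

Yes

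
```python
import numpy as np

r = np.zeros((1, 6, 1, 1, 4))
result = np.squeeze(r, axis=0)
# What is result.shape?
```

(6, 1, 1, 4)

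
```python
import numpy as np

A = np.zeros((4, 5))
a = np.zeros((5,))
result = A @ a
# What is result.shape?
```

(4,)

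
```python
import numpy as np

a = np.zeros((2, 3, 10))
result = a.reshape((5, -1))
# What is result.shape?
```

(5, 12)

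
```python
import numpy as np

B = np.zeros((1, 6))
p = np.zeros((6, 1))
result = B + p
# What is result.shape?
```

(6, 6)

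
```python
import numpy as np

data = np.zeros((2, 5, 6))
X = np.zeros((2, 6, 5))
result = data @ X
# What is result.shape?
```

(2, 5, 5)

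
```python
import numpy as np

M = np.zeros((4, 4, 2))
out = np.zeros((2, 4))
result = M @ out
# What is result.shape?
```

(4, 4, 4)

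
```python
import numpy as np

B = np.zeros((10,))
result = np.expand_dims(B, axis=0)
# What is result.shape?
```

(1, 10)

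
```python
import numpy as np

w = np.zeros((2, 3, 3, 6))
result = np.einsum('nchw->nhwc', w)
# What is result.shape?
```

(2, 3, 6, 3)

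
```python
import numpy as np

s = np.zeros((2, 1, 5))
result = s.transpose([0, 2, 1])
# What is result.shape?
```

(2, 5, 1)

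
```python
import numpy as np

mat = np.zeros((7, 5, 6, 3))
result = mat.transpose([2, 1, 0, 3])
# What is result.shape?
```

(6, 5, 7, 3)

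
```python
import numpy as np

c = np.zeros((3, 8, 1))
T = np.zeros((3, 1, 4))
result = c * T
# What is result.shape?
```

(3, 8, 4)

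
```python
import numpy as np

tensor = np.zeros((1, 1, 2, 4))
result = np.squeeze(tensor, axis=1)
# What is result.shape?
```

(1, 2, 4)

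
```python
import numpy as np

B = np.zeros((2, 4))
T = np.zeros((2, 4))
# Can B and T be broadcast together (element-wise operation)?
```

Yes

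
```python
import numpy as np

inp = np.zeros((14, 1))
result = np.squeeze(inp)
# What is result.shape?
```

(14,)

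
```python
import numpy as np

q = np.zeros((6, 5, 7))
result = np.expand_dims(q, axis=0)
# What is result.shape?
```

(1, 6, 5, 7)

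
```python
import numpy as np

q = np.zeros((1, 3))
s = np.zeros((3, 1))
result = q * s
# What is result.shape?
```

(3, 3)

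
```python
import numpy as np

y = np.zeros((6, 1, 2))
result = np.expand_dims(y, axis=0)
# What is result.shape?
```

(1, 6, 1, 2)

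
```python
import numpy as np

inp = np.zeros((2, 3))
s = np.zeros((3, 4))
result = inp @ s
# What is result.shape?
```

(2, 4)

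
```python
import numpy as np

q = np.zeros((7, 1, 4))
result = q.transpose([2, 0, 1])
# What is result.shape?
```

(4, 7, 1)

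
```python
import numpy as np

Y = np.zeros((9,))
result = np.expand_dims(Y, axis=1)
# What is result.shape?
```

(9, 1)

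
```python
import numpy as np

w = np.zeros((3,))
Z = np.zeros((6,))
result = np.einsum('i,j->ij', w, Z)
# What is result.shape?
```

(3, 6)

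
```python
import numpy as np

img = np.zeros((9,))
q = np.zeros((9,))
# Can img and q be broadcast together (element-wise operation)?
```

Yes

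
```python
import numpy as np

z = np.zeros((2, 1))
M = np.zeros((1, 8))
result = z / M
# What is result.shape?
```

(2, 8)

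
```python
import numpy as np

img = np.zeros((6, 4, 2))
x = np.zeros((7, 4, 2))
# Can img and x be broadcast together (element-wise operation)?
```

No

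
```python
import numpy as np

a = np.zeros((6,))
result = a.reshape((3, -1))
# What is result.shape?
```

(3, 2)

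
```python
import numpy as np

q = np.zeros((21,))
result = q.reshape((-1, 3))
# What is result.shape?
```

(7, 3)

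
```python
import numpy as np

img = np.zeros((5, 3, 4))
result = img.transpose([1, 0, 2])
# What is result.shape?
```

(3, 5, 4)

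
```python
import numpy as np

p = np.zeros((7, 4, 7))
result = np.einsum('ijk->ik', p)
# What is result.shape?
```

(7, 7)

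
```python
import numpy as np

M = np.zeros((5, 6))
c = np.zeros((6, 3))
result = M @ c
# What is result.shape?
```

(5, 3)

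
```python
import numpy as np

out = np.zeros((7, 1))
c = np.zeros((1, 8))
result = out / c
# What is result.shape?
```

(7, 8)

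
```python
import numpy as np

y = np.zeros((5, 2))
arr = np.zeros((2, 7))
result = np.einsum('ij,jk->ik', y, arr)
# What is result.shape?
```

(5, 7)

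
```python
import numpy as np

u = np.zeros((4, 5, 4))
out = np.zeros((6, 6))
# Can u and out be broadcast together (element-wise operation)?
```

No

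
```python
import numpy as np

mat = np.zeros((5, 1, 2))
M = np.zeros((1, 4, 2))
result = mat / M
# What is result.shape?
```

(5, 4, 2)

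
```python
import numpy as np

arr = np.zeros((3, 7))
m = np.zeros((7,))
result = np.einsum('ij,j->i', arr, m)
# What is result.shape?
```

(3,)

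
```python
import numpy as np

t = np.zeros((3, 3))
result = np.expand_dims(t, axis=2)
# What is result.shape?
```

(3, 3, 1)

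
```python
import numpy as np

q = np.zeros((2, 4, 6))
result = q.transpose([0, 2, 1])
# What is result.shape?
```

(2, 6, 4)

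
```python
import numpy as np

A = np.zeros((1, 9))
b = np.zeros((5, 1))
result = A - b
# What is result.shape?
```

(5, 9)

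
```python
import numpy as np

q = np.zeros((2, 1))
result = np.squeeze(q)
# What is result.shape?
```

(2,)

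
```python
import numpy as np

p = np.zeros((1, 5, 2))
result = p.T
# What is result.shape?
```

(2, 5, 1)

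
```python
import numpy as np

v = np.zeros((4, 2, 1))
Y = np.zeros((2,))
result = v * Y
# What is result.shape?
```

(4, 2, 2)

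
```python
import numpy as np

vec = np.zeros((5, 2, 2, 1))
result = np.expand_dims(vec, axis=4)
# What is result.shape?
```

(5, 2, 2, 1, 1)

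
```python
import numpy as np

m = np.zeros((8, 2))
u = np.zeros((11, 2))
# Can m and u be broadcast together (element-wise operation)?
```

No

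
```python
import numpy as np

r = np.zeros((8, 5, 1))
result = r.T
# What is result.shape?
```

(1, 5, 8)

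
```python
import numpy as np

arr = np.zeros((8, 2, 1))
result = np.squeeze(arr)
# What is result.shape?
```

(8, 2)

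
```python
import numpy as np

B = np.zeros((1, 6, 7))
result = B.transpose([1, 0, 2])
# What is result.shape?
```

(6, 1, 7)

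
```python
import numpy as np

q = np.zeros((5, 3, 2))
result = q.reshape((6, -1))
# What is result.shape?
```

(6, 5)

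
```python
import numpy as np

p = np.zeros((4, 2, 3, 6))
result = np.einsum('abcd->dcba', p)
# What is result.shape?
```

(6, 3, 2, 4)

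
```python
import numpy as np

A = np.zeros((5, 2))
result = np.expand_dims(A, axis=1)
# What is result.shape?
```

(5, 1, 2)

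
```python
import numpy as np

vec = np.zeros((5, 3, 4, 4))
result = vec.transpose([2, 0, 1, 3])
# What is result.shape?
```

(4, 5, 3, 4)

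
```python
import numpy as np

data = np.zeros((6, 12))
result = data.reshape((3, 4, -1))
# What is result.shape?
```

(3, 4, 6)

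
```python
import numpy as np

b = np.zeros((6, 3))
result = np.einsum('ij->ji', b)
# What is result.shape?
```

(3, 6)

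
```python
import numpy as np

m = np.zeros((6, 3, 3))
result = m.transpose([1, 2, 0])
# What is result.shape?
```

(3, 3, 6)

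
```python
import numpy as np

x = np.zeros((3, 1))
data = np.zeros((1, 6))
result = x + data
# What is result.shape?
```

(3, 6)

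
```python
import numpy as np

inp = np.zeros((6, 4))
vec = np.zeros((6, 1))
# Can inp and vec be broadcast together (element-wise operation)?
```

Yes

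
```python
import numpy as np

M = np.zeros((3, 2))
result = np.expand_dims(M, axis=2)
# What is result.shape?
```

(3, 2, 1)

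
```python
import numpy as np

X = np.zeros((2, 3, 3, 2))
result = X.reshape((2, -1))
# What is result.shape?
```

(2, 18)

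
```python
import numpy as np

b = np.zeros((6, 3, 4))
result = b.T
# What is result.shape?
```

(4, 3, 6)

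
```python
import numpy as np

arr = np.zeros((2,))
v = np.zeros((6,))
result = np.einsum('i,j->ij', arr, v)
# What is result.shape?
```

(2, 6)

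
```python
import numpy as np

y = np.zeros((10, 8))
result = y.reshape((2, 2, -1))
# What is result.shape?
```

(2, 2, 20)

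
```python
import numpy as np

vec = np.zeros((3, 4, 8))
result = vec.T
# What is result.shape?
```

(8, 4, 3)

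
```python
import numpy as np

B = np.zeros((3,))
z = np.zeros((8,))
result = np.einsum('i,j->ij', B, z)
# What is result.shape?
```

(3, 8)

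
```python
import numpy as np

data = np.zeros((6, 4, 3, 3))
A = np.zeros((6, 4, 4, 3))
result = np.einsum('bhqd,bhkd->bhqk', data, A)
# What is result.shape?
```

(6, 4, 3, 4)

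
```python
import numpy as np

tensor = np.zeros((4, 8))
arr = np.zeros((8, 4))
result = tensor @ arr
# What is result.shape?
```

(4, 4)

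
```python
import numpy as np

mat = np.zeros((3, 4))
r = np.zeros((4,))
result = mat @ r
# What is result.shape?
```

(3,)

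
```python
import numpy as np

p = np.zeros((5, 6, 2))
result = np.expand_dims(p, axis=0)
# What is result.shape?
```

(1, 5, 6, 2)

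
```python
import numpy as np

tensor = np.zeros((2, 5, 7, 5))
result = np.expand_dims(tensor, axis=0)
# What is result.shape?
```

(1, 2, 5, 7, 5)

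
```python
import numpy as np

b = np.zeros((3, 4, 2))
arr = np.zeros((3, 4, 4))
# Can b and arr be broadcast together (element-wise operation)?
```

No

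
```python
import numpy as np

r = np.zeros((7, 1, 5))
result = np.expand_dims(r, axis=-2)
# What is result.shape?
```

(7, 1, 1, 5)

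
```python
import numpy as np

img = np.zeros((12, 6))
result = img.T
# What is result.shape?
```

(6, 12)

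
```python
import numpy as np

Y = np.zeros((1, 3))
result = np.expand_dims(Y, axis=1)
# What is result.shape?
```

(1, 1, 3)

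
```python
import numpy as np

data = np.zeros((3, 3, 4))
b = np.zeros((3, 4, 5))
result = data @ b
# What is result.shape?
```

(3, 3, 5)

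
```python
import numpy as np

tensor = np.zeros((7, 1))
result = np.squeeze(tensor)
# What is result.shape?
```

(7,)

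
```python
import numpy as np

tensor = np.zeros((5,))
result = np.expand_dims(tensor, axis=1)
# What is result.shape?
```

(5, 1)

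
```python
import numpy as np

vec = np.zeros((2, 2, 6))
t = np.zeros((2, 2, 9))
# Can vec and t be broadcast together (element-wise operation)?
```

No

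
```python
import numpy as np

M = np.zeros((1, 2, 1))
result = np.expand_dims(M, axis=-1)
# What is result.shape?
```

(1, 2, 1, 1)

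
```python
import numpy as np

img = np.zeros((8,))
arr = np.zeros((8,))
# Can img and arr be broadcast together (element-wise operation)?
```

Yes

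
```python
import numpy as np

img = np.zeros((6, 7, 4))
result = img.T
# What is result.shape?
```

(4, 7, 6)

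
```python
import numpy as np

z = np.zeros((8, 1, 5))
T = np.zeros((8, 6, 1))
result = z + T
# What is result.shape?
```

(8, 6, 5)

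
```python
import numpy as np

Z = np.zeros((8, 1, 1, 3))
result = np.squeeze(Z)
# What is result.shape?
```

(8, 3)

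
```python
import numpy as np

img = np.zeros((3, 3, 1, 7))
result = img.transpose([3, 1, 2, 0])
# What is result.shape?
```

(7, 3, 1, 3)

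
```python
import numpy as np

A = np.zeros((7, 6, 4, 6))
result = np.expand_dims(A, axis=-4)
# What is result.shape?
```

(7, 1, 6, 4, 6)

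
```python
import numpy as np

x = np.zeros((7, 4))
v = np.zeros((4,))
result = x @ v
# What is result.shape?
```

(7,)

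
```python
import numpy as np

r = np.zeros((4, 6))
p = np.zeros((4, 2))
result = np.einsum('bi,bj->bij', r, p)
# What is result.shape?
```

(4, 6, 2)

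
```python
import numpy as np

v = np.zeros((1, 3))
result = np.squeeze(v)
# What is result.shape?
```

(3,)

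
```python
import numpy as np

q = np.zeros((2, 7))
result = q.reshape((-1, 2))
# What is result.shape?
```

(7, 2)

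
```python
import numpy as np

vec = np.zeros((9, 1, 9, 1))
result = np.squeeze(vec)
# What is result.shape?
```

(9, 9)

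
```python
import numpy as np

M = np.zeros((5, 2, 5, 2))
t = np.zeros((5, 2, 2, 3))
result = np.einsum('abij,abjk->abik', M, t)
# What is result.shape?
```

(5, 2, 5, 3)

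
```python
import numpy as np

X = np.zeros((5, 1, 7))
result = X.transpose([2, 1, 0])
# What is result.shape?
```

(7, 1, 5)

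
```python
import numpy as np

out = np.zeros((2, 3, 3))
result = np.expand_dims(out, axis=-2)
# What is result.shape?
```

(2, 3, 1, 3)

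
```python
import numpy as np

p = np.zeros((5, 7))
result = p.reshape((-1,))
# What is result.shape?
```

(35,)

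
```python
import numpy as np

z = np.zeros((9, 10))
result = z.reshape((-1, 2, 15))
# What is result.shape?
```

(3, 2, 15)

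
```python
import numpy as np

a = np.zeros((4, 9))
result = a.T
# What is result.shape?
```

(9, 4)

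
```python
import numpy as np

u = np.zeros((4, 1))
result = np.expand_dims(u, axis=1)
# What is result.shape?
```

(4, 1, 1)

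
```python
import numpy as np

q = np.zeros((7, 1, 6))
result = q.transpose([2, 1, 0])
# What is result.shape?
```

(6, 1, 7)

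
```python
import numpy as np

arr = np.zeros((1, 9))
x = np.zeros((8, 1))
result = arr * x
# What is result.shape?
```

(8, 9)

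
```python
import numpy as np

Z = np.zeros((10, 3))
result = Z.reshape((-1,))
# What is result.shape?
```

(30,)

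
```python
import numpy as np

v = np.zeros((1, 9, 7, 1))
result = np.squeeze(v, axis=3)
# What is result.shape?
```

(1, 9, 7)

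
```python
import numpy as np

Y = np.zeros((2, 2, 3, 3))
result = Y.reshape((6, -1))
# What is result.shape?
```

(6, 6)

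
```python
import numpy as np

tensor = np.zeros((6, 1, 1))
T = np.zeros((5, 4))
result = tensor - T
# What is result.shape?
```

(6, 5, 4)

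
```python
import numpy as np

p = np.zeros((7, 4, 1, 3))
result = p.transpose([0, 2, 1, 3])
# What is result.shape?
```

(7, 1, 4, 3)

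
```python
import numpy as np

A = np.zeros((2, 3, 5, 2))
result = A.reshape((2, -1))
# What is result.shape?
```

(2, 30)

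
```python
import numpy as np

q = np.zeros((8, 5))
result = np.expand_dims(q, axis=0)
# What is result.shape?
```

(1, 8, 5)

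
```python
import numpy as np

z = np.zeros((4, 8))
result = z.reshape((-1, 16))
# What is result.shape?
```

(2, 16)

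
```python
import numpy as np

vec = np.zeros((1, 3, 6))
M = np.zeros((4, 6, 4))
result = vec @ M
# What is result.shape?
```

(4, 3, 4)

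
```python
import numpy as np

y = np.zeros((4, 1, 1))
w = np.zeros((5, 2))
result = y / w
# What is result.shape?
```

(4, 5, 2)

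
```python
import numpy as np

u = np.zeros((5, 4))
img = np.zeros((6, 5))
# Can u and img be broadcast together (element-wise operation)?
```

No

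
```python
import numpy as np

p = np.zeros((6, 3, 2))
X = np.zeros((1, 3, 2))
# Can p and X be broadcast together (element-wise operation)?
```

Yes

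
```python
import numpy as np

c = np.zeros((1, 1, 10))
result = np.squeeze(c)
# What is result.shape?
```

(10,)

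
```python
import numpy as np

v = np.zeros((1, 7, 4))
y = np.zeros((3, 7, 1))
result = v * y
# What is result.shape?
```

(3, 7, 4)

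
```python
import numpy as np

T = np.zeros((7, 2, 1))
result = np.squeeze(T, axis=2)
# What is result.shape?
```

(7, 2)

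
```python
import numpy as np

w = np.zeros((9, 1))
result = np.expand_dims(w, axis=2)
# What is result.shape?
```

(9, 1, 1)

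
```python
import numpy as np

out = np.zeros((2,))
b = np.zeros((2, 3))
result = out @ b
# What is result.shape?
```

(3,)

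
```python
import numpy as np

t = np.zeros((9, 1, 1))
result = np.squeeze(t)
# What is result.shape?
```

(9,)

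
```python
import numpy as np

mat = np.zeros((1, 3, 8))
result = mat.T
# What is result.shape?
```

(8, 3, 1)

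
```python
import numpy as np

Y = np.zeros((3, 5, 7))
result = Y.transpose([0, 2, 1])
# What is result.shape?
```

(3, 7, 5)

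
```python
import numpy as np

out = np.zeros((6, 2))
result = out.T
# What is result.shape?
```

(2, 6)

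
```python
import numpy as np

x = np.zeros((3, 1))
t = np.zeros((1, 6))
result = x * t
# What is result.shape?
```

(3, 6)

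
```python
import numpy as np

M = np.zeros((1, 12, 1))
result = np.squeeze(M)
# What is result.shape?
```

(12,)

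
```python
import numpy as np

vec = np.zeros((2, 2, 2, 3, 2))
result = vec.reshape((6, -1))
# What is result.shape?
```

(6, 8)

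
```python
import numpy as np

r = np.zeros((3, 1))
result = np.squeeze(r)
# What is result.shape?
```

(3,)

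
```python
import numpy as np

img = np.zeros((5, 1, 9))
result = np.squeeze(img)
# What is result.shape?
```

(5, 9)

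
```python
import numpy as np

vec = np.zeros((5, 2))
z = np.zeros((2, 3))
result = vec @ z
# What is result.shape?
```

(5, 3)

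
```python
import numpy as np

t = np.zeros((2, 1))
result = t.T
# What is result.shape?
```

(1, 2)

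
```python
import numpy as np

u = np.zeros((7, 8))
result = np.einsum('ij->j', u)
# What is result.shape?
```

(8,)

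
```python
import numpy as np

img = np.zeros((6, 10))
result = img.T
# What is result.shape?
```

(10, 6)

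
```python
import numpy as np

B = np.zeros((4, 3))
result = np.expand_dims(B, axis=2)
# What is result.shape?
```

(4, 3, 1)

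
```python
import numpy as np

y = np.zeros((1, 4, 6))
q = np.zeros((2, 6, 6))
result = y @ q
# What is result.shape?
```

(2, 4, 6)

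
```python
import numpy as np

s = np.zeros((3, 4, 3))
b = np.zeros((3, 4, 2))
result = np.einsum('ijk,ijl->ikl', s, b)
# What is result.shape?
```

(3, 3, 2)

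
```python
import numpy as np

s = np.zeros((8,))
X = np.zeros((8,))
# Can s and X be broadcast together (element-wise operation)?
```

Yes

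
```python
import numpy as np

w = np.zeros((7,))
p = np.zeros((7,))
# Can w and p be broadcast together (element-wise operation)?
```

Yes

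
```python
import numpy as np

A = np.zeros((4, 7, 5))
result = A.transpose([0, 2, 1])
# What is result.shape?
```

(4, 5, 7)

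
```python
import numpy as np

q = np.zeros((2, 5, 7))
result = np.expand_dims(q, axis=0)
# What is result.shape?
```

(1, 2, 5, 7)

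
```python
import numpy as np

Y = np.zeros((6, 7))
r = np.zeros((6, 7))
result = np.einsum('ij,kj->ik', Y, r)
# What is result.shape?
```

(6, 6)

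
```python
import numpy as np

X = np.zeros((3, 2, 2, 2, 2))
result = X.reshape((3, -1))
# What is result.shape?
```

(3, 16)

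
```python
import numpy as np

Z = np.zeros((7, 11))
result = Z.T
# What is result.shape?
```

(11, 7)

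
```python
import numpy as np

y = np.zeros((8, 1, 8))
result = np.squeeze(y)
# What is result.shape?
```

(8, 8)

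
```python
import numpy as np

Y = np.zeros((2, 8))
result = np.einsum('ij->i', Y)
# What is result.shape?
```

(2,)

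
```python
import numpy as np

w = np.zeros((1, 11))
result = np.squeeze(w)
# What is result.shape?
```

(11,)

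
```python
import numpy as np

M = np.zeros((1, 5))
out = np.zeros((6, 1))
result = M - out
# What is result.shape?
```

(6, 5)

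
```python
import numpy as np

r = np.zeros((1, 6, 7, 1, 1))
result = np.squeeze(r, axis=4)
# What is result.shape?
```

(1, 6, 7, 1)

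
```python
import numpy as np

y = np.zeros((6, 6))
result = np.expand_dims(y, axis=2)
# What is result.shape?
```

(6, 6, 1)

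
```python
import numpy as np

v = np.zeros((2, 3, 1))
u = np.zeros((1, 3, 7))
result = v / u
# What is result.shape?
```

(2, 3, 7)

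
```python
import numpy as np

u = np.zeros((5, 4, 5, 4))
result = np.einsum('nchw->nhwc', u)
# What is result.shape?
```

(5, 5, 4, 4)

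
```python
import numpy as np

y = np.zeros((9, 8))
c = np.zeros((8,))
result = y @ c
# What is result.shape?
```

(9,)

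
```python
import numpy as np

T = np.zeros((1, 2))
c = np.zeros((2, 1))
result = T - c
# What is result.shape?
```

(2, 2)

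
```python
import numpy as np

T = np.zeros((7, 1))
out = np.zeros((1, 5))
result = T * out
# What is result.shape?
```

(7, 5)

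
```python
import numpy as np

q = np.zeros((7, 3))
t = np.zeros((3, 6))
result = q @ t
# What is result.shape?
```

(7, 6)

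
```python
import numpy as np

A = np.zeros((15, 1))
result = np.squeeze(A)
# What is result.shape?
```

(15,)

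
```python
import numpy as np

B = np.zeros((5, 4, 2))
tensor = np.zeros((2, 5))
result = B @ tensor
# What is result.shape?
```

(5, 4, 5)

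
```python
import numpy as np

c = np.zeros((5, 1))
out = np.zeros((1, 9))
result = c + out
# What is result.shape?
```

(5, 9)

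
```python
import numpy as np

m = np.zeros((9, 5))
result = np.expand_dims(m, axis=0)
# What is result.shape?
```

(1, 9, 5)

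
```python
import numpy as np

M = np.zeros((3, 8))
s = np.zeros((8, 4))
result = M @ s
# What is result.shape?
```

(3, 4)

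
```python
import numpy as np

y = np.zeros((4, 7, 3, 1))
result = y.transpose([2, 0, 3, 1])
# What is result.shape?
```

(3, 4, 1, 7)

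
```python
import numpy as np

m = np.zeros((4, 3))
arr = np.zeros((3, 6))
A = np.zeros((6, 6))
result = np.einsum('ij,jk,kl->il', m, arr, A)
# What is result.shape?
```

(4, 6)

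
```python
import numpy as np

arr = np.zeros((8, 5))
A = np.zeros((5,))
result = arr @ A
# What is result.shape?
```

(8,)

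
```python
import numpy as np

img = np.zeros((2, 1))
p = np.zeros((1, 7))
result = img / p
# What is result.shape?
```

(2, 7)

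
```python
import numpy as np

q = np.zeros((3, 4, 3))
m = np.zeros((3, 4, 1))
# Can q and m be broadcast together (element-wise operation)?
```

Yes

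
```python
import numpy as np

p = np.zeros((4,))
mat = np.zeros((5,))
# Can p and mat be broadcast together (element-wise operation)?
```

No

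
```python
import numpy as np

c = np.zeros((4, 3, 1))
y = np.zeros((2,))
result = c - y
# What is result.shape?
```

(4, 3, 2)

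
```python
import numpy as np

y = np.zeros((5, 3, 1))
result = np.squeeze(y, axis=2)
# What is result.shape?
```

(5, 3)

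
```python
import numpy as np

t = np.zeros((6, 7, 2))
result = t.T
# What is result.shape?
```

(2, 7, 6)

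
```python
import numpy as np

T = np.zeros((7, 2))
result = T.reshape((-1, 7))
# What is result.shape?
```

(2, 7)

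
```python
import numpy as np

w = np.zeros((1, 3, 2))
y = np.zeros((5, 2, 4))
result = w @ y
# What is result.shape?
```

(5, 3, 4)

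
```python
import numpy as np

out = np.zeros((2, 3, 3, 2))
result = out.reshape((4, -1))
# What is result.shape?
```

(4, 9)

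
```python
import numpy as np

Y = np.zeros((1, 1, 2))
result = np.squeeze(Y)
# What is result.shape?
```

(2,)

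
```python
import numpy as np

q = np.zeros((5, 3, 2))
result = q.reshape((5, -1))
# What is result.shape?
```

(5, 6)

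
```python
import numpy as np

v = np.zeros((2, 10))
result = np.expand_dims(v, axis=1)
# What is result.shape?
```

(2, 1, 10)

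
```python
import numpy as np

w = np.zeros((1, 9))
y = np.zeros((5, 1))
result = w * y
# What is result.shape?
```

(5, 9)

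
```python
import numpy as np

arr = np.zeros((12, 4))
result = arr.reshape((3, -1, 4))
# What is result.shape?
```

(3, 4, 4)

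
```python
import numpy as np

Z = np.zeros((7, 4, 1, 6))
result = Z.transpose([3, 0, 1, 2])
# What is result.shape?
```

(6, 7, 4, 1)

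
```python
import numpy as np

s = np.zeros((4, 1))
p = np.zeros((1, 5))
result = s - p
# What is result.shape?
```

(4, 5)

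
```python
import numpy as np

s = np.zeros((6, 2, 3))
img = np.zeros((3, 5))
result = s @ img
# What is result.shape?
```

(6, 2, 5)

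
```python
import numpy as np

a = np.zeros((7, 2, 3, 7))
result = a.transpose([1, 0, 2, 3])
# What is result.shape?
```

(2, 7, 3, 7)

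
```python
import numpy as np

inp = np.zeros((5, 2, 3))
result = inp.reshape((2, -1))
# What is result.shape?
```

(2, 15)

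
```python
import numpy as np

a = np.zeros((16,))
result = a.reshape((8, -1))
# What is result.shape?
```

(8, 2)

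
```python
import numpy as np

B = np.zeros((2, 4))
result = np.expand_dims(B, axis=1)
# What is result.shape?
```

(2, 1, 4)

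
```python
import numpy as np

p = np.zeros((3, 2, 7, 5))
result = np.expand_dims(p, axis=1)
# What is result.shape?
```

(3, 1, 2, 7, 5)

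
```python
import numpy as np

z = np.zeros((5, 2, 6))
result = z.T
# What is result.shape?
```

(6, 2, 5)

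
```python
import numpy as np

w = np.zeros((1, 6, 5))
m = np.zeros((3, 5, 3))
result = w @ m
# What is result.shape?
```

(3, 6, 3)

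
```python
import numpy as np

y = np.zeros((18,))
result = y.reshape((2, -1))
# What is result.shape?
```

(2, 9)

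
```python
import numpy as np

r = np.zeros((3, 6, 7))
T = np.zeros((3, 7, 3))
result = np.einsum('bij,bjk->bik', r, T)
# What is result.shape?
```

(3, 6, 3)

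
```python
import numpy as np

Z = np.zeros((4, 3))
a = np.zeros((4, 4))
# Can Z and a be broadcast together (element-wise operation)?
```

No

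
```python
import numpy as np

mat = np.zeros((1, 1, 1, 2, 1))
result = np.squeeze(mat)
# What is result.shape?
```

(2,)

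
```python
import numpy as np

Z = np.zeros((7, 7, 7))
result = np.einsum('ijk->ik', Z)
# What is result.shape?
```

(7, 7)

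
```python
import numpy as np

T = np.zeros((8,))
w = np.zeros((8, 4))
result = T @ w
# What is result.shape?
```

(4,)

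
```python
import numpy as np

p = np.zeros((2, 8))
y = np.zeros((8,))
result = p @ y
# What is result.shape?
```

(2,)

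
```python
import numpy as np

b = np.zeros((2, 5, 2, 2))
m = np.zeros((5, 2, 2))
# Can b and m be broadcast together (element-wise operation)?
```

Yes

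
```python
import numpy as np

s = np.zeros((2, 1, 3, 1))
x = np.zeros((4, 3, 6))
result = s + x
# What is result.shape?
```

(2, 4, 3, 6)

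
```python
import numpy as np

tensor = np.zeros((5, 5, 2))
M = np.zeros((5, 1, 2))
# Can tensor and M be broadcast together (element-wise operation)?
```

Yes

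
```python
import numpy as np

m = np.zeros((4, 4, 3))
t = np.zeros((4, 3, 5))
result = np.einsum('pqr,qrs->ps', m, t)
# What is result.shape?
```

(4, 5)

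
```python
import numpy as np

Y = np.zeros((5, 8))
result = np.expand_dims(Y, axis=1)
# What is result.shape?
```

(5, 1, 8)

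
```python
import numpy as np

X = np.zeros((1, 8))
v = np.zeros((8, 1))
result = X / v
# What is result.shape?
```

(8, 8)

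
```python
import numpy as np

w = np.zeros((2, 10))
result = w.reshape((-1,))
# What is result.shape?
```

(20,)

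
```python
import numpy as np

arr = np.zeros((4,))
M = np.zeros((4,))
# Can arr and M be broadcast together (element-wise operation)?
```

Yes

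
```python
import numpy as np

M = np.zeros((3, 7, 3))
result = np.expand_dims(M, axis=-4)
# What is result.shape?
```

(1, 3, 7, 3)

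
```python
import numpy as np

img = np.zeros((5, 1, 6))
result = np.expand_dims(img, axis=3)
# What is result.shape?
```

(5, 1, 6, 1)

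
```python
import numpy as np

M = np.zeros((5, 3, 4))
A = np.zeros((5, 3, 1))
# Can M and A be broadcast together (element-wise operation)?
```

Yes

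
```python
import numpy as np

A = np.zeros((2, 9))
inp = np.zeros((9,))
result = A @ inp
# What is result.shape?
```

(2,)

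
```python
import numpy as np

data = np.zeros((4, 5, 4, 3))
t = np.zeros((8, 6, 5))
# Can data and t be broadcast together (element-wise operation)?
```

No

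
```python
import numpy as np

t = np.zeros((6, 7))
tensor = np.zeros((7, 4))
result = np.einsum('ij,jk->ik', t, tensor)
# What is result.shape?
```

(6, 4)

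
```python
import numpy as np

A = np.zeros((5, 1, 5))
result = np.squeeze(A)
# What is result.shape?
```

(5, 5)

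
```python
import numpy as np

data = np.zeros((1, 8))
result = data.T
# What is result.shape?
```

(8, 1)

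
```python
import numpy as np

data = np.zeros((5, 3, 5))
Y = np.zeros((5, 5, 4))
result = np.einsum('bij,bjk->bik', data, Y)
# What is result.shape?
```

(5, 3, 4)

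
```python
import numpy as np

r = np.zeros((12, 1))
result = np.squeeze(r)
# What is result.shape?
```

(12,)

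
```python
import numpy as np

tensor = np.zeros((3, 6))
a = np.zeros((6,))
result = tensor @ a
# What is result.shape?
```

(3,)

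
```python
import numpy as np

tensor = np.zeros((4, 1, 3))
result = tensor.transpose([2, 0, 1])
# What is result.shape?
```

(3, 4, 1)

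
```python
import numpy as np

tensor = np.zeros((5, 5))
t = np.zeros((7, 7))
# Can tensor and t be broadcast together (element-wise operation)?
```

No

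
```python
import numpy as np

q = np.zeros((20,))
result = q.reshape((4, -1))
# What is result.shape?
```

(4, 5)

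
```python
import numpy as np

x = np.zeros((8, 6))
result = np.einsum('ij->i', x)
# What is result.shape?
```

(8,)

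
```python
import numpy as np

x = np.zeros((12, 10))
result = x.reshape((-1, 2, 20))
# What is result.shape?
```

(3, 2, 20)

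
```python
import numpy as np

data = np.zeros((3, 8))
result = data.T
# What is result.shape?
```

(8, 3)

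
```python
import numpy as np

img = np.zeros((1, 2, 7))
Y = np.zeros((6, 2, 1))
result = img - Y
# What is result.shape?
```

(6, 2, 7)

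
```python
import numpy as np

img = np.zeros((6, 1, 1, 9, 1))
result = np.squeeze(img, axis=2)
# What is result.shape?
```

(6, 1, 9, 1)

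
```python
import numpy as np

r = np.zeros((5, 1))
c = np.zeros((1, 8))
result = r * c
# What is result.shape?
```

(5, 8)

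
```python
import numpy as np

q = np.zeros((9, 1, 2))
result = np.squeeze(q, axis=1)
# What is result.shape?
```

(9, 2)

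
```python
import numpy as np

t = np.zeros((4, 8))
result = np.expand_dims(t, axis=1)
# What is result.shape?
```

(4, 1, 8)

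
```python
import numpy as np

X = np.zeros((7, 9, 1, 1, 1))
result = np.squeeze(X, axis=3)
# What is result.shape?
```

(7, 9, 1, 1)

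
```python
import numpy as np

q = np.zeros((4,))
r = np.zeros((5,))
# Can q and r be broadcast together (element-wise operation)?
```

No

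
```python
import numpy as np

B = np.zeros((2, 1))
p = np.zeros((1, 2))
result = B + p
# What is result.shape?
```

(2, 2)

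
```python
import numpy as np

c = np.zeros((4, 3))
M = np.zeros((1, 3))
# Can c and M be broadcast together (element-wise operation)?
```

Yes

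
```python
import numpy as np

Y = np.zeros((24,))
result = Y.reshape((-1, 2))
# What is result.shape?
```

(12, 2)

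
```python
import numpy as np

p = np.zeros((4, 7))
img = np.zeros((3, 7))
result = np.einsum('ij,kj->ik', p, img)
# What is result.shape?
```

(4, 3)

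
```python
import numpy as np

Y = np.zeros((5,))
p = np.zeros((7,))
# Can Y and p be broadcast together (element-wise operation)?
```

No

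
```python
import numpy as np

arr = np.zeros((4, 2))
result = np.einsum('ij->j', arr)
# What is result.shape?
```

(2,)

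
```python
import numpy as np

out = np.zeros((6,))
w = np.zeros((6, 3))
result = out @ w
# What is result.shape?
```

(3,)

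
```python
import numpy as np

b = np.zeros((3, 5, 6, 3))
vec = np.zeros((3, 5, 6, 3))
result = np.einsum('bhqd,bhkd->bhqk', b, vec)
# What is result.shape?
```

(3, 5, 6, 6)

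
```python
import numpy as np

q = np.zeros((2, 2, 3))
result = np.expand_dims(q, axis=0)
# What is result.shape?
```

(1, 2, 2, 3)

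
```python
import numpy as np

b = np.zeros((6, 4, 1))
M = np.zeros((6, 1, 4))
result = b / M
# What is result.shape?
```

(6, 4, 4)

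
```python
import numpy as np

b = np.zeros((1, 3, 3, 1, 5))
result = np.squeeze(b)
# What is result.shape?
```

(3, 3, 5)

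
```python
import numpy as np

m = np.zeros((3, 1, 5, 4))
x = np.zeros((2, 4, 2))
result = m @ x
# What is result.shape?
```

(3, 2, 5, 2)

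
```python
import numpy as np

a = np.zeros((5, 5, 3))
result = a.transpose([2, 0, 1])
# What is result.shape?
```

(3, 5, 5)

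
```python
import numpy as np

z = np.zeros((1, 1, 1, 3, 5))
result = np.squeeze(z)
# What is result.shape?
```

(3, 5)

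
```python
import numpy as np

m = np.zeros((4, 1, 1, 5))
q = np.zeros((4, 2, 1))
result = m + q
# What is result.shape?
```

(4, 4, 2, 5)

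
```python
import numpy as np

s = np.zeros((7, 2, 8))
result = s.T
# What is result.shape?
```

(8, 2, 7)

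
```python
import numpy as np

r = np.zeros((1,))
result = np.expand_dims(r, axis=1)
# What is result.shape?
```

(1, 1)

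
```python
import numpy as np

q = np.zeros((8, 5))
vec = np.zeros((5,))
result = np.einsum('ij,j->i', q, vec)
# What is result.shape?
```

(8,)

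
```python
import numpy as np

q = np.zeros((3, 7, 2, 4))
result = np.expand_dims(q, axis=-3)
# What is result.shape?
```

(3, 7, 1, 2, 4)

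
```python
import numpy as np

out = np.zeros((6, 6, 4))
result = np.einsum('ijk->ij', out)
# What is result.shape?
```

(6, 6)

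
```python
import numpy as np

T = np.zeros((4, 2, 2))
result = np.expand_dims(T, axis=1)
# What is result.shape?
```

(4, 1, 2, 2)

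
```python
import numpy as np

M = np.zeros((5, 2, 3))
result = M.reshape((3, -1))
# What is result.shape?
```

(3, 10)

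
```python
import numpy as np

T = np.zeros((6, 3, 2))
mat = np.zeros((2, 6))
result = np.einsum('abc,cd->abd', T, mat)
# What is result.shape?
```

(6, 3, 6)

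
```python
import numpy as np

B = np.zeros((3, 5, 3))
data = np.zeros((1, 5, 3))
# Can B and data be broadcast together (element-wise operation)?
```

Yes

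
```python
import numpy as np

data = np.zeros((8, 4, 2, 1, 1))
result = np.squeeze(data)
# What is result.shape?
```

(8, 4, 2)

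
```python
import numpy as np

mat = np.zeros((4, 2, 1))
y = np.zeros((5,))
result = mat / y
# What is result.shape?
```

(4, 2, 5)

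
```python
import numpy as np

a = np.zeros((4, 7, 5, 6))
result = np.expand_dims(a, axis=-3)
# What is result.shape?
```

(4, 7, 1, 5, 6)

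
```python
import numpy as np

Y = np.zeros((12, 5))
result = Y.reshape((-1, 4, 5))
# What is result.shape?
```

(3, 4, 5)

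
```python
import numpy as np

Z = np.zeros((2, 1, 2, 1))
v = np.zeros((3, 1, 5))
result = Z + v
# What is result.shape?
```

(2, 3, 2, 5)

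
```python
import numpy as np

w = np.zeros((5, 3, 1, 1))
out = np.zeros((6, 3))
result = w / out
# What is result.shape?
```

(5, 3, 6, 3)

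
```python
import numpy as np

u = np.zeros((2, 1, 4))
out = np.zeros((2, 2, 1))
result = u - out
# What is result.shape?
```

(2, 2, 4)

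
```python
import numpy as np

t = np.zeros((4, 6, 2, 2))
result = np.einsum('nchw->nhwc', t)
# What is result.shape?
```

(4, 2, 2, 6)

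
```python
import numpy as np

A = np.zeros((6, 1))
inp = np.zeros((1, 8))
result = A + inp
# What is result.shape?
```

(6, 8)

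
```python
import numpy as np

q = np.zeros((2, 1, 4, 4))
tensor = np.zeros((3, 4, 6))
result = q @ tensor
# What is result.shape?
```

(2, 3, 4, 6)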